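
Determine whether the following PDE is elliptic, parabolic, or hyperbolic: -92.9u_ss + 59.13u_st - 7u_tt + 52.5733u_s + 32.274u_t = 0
Coefficients: A = -92.9, B = 59.13, C = -7. B² - 4AC = 895.1569, which is positive, so the equation is hyperbolic.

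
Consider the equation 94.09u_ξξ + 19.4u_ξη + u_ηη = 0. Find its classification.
Parabolic. (A = 94.09, B = 19.4, C = 1 gives B² - 4AC = 0.)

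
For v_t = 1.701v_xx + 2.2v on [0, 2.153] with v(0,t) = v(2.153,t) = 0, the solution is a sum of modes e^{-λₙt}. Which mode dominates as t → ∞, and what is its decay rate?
Eigenvalues: λₙ = 1.701n²π²/2.153² - 2.2.
First three modes:
  n=1: λ₁ = 1.701π²/2.153² - 2.2 ≈ 1.422
  n=2: λ₂ = 6.804π²/2.153² - 2.2 ≈ 12.287
  n=3: λ₃ = 15.309π²/2.153² - 2.2 ≈ 30.396
Since 1.701π²/2.153² ≈ 3.622 > 2.2, all λₙ > 0.
The n=1 mode decays slowest → dominates as t → ∞.
Asymptotic: v ~ c₁ sin(πx/2.153) e^{-λ₁t} with decay rate λ₁ ≈ 1.422.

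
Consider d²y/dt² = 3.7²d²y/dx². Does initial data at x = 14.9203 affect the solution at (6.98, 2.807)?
Yes. The domain of dependence is [-3.4059, 17.3659], and 14.9203 ∈ [-3.4059, 17.3659].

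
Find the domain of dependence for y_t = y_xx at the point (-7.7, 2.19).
The entire real line. The heat equation has infinite propagation speed: any initial disturbance instantly affects all points (though exponentially small far away).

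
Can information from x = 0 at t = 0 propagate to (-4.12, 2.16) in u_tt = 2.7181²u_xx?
Yes. The domain of dependence is [-9.991096, 1.751096], and 0 ∈ [-9.991096, 1.751096].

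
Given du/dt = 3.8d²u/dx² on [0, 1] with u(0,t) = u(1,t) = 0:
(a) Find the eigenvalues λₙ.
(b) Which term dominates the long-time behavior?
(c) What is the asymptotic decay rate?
Eigenvalues: λₙ = 3.8n²π².
First three modes:
  n=1: λ₁ = 3.8π² ≈ 37.504
  n=2: λ₂ = 15.2π² ≈ 150.018 (4× faster decay)
  n=3: λ₃ = 34.2π² ≈ 337.54 (9× faster decay)
As t → ∞, higher modes decay exponentially faster. The n=1 mode dominates: u ~ c₁ sin(πx) e^{-λ₁t}.
Decay rate: λ₁ = 3.8π² ≈ 37.504.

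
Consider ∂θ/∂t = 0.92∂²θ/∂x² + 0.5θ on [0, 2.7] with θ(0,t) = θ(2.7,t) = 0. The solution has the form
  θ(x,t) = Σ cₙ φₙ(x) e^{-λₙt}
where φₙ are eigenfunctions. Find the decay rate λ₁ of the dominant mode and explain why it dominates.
Eigenvalues: λₙ = 0.92n²π²/2.7² - 0.5.
First three modes:
  n=1: λ₁ = 0.92π²/2.7² - 0.5 ≈ 0.746
  n=2: λ₂ = 3.68π²/2.7² - 0.5 ≈ 4.482
  n=3: λ₃ = 8.28π²/2.7² - 0.5 ≈ 10.71
Since 0.92π²/2.7² ≈ 1.246 > 0.5, all λₙ > 0.
The n=1 mode decays slowest → dominates as t → ∞.
Asymptotic: θ ~ c₁ sin(πx/2.7) e^{-λ₁t} with decay rate λ₁ ≈ 0.746.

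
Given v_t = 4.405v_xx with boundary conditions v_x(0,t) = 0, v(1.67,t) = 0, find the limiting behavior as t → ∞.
v → 0. Heat escapes through the Dirichlet boundary.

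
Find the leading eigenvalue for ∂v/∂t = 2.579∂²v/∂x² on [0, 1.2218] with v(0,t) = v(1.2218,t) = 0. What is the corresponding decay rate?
Eigenvalues: λₙ = 2.579n²π²/1.2218².
First three modes:
  n=1: λ₁ = 2.579π²/1.2218² ≈ 17.051
  n=2: λ₂ = 10.316π²/1.2218² ≈ 68.204 (4× faster decay)
  n=3: λ₃ = 23.211π²/1.2218² ≈ 153.459 (9× faster decay)
As t → ∞, higher modes decay exponentially faster. The n=1 mode dominates: v ~ c₁ sin(πx/1.2218) e^{-λ₁t}.
Decay rate: λ₁ = 2.579π²/1.2218² ≈ 17.051.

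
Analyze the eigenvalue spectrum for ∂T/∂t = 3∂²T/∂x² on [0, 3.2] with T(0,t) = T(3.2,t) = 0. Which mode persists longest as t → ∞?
Eigenvalues: λₙ = 3n²π²/3.2².
First three modes:
  n=1: λ₁ = 3π²/3.2² ≈ 2.891
  n=2: λ₂ = 12π²/3.2² ≈ 11.566 (4× faster decay)
  n=3: λ₃ = 27π²/3.2² ≈ 26.023 (9× faster decay)
As t → ∞, higher modes decay exponentially faster. The n=1 mode dominates: T ~ c₁ sin(πx/3.2) e^{-λ₁t}.
Decay rate: λ₁ = 3π²/3.2² ≈ 2.891.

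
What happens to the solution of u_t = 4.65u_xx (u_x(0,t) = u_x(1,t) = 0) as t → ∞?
u → constant (steady state). Heat is conserved (no flux at boundaries); solution approaches the spatial average.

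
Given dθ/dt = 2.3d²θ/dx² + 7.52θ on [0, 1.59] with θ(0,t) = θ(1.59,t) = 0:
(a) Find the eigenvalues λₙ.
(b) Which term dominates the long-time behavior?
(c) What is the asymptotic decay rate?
Eigenvalues: λₙ = 2.3n²π²/1.59² - 7.52.
First three modes:
  n=1: λ₁ = 2.3π²/1.59² - 7.52 ≈ 1.459
  n=2: λ₂ = 9.2π²/1.59² - 7.52 ≈ 28.396
  n=3: λ₃ = 20.7π²/1.59² - 7.52 ≈ 73.292
Since 2.3π²/1.59² ≈ 8.979 > 7.52, all λₙ > 0.
The n=1 mode decays slowest → dominates as t → ∞.
Asymptotic: θ ~ c₁ sin(πx/1.59) e^{-λ₁t} with decay rate λ₁ ≈ 1.459.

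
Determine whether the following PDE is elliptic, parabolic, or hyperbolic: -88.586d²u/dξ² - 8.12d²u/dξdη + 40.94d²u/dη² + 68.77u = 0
Coefficients: A = -88.586, B = -8.12, C = 40.94. B² - 4AC = 14572.77776, which is positive, so the equation is hyperbolic.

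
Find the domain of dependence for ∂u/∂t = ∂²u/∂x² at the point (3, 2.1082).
The entire real line. The heat equation has infinite propagation speed: any initial disturbance instantly affects all points (though exponentially small far away).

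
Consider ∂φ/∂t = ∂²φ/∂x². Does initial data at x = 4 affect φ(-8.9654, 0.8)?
Yes, for any finite x. The heat equation has infinite propagation speed, so all initial data affects all points at any t > 0.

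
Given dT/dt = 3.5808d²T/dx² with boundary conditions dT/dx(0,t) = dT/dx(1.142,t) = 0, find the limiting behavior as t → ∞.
T → constant (steady state). Heat is conserved (no flux at boundaries); solution approaches the spatial average.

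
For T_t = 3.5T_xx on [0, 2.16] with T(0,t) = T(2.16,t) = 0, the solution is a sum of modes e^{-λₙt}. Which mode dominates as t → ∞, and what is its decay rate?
Eigenvalues: λₙ = 3.5n²π²/2.16².
First three modes:
  n=1: λ₁ = 3.5π²/2.16² ≈ 7.404
  n=2: λ₂ = 14π²/2.16² ≈ 29.616 (4× faster decay)
  n=3: λ₃ = 31.5π²/2.16² ≈ 66.635 (9× faster decay)
As t → ∞, higher modes decay exponentially faster. The n=1 mode dominates: T ~ c₁ sin(πx/2.16) e^{-λ₁t}.
Decay rate: λ₁ = 3.5π²/2.16² ≈ 7.404.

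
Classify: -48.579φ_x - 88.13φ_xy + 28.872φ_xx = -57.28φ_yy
Rewriting in standard form: 28.872φ_xx - 88.13φ_xy + 57.28φ_yy - 48.579φ_x = 0. Hyperbolic (discriminant = 1151.74426).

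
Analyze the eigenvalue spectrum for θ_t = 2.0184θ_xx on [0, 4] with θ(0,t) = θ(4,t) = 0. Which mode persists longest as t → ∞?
Eigenvalues: λₙ = 2.0184n²π²/4².
First three modes:
  n=1: λ₁ = 2.0184π²/4² ≈ 1.245
  n=2: λ₂ = 8.0736π²/4² ≈ 4.98 (4× faster decay)
  n=3: λ₃ = 18.1656π²/4² ≈ 11.205 (9× faster decay)
As t → ∞, higher modes decay exponentially faster. The n=1 mode dominates: θ ~ c₁ sin(πx/4) e^{-λ₁t}.
Decay rate: λ₁ = 2.0184π²/4² ≈ 1.245.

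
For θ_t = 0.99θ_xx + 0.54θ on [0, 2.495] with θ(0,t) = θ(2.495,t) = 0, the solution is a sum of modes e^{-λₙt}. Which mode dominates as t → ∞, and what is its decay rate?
Eigenvalues: λₙ = 0.99n²π²/2.495² - 0.54.
First three modes:
  n=1: λ₁ = 0.99π²/2.495² - 0.54 ≈ 1.03
  n=2: λ₂ = 3.96π²/2.495² - 0.54 ≈ 5.738
  n=3: λ₃ = 8.91π²/2.495² - 0.54 ≈ 13.587
Since 0.99π²/2.495² ≈ 1.57 > 0.54, all λₙ > 0.
The n=1 mode decays slowest → dominates as t → ∞.
Asymptotic: θ ~ c₁ sin(πx/2.495) e^{-λ₁t} with decay rate λ₁ ≈ 1.03.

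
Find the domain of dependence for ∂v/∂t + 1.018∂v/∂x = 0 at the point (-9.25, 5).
A single point: x = -14.34. The characteristic through (-9.25, 5) is x - 1.018t = const, so x = -9.25 - 1.018·5 = -14.34.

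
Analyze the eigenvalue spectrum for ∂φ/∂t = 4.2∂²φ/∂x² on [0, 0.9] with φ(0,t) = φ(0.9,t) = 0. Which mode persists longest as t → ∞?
Eigenvalues: λₙ = 4.2n²π²/0.9².
First three modes:
  n=1: λ₁ = 4.2π²/0.9² ≈ 51.176
  n=2: λ₂ = 16.8π²/0.9² ≈ 204.703 (4× faster decay)
  n=3: λ₃ = 37.8π²/0.9² ≈ 460.582 (9× faster decay)
As t → ∞, higher modes decay exponentially faster. The n=1 mode dominates: φ ~ c₁ sin(πx/0.9) e^{-λ₁t}.
Decay rate: λ₁ = 4.2π²/0.9² ≈ 51.176.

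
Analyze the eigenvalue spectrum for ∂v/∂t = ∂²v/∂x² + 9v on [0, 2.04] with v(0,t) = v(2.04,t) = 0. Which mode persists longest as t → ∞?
Eigenvalues: λₙ = n²π²/2.04² - 9.
First three modes:
  n=1: λ₁ = π²/2.04² - 9 ≈ -6.628
  n=2: λ₂ = 4π²/2.04² - 9 ≈ 0.486
  n=3: λ₃ = 9π²/2.04² - 9 ≈ 12.344
Since π²/2.04² ≈ 2.372 < 9, λ₁ < 0.
The n=1 mode grows fastest (−λₙ is largest for n=1) → dominates.
Asymptotic: v ~ c₁ sin(πx/2.04) e^{6.628t} (exponential growth at rate −λ₁ ≈ 6.628).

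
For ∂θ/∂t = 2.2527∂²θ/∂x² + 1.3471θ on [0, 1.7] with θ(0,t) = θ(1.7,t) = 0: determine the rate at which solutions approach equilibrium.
Eigenvalues: λₙ = 2.2527n²π²/1.7² - 1.3471.
First three modes:
  n=1: λ₁ = 2.2527π²/1.7² - 1.3471 ≈ 6.346
  n=2: λ₂ = 9.0108π²/1.7² - 1.3471 ≈ 29.426
  n=3: λ₃ = 20.2743π²/1.7² - 1.3471 ≈ 67.891
Since 2.2527π²/1.7² ≈ 7.693 > 1.3471, all λₙ > 0.
The n=1 mode decays slowest → dominates as t → ∞.
Asymptotic: θ ~ c₁ sin(πx/1.7) e^{-λ₁t} with decay rate λ₁ ≈ 6.346.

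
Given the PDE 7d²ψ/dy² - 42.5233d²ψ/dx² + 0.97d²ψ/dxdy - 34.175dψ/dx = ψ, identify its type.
Rewriting in standard form: -42.5233d²ψ/dx² + 0.97d²ψ/dxdy + 7d²ψ/dy² - 34.175dψ/dx - ψ = 0. The second-order coefficients are A = -42.5233, B = 0.97, C = 7. Since B² - 4AC = 1191.5933 > 0, this is a hyperbolic PDE.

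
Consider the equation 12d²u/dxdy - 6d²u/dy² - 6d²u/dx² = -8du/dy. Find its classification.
Rewriting in standard form: -6d²u/dx² + 12d²u/dxdy - 6d²u/dy² + 8du/dy = 0. Parabolic. (A = -6, B = 12, C = -6 gives B² - 4AC = 0.)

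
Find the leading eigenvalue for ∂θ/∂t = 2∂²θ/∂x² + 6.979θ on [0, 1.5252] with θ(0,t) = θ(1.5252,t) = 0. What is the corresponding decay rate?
Eigenvalues: λₙ = 2n²π²/1.5252² - 6.979.
First three modes:
  n=1: λ₁ = 2π²/1.5252² - 6.979 ≈ 1.506
  n=2: λ₂ = 8π²/1.5252² - 6.979 ≈ 26.963
  n=3: λ₃ = 18π²/1.5252² - 6.979 ≈ 69.39
Since 2π²/1.5252² ≈ 8.485 > 6.979, all λₙ > 0.
The n=1 mode decays slowest → dominates as t → ∞.
Asymptotic: θ ~ c₁ sin(πx/1.5252) e^{-λ₁t} with decay rate λ₁ ≈ 1.506.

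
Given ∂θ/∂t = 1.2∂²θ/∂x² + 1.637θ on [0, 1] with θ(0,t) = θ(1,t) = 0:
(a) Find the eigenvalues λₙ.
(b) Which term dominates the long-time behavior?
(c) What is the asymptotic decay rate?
Eigenvalues: λₙ = 1.2n²π²/1² - 1.637.
First three modes:
  n=1: λ₁ = 1.2π² - 1.637 ≈ 10.207
  n=2: λ₂ = 4.8π² - 1.637 ≈ 45.737
  n=3: λ₃ = 10.8π² - 1.637 ≈ 104.955
Since 1.2π² ≈ 11.844 > 1.637, all λₙ > 0.
The n=1 mode decays slowest → dominates as t → ∞.
Asymptotic: θ ~ c₁ sin(πx/1) e^{-λ₁t} with decay rate λ₁ ≈ 10.207.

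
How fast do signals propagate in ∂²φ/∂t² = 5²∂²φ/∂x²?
Speed = 5. Information travels along characteristics x = x₀ ± 5t.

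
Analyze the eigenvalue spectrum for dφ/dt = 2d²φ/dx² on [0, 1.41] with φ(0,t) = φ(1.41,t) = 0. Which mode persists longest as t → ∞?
Eigenvalues: λₙ = 2n²π²/1.41².
First three modes:
  n=1: λ₁ = 2π²/1.41² ≈ 9.929
  n=2: λ₂ = 8π²/1.41² ≈ 39.715 (4× faster decay)
  n=3: λ₃ = 18π²/1.41² ≈ 89.358 (9× faster decay)
As t → ∞, higher modes decay exponentially faster. The n=1 mode dominates: φ ~ c₁ sin(πx/1.41) e^{-λ₁t}.
Decay rate: λ₁ = 2π²/1.41² ≈ 9.929.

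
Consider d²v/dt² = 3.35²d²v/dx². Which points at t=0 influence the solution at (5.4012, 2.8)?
Domain of dependence: [-3.9788, 14.7812]. Signals travel at speed 3.35, so data within |x - 5.4012| ≤ 3.35·2.8 = 9.38 can reach the point.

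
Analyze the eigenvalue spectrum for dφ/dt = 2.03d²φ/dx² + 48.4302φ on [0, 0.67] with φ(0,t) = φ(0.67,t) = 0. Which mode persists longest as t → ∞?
Eigenvalues: λₙ = 2.03n²π²/0.67² - 48.4302.
First three modes:
  n=1: λ₁ = 2.03π²/0.67² - 48.4302 ≈ -3.798
  n=2: λ₂ = 8.12π²/0.67² - 48.4302 ≈ 130.098
  n=3: λ₃ = 18.27π²/0.67² - 48.4302 ≈ 353.258
Since 2.03π²/0.67² ≈ 44.632 < 48.4302, λ₁ < 0.
The n=1 mode grows fastest (−λₙ is largest for n=1) → dominates.
Asymptotic: φ ~ c₁ sin(πx/0.67) e^{3.798t} (exponential growth at rate −λ₁ ≈ 3.798).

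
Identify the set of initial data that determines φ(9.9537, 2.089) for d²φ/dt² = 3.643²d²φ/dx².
Domain of dependence: [2.343473, 17.563927]. Signals travel at speed 3.643, so data within |x - 9.9537| ≤ 3.643·2.089 = 7.610227 can reach the point.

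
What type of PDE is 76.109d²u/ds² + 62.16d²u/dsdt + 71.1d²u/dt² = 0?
With A = 76.109, B = 62.16, C = 71.1, the discriminant is -17781.534. This is an elliptic PDE.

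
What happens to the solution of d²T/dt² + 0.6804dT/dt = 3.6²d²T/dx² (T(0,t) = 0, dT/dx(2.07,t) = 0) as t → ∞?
T → 0. Damping (γ=0.6804) dissipates energy; oscillations decay exponentially.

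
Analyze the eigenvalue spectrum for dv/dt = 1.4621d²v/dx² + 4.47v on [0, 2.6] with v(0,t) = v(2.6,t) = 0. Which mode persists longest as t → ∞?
Eigenvalues: λₙ = 1.4621n²π²/2.6² - 4.47.
First three modes:
  n=1: λ₁ = 1.4621π²/2.6² - 4.47 ≈ -2.335
  n=2: λ₂ = 5.8484π²/2.6² - 4.47 ≈ 4.069
  n=3: λ₃ = 13.1589π²/2.6² - 4.47 ≈ 14.742
Since 1.4621π²/2.6² ≈ 2.135 < 4.47, λ₁ < 0.
The n=1 mode grows fastest (−λₙ is largest for n=1) → dominates.
Asymptotic: v ~ c₁ sin(πx/2.6) e^{2.335t} (exponential growth at rate −λ₁ ≈ 2.335).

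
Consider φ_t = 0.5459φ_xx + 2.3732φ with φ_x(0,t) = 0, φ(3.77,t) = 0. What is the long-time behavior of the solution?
As t → ∞, φ grows unboundedly. Reaction dominates diffusion (r=2.3732 > κπ²/(4L²)≈0.09); solution grows exponentially.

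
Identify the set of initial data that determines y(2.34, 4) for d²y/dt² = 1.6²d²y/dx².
Domain of dependence: [-4.06, 8.74]. Signals travel at speed 1.6, so data within |x - 2.34| ≤ 1.6·4 = 6.4 can reach the point.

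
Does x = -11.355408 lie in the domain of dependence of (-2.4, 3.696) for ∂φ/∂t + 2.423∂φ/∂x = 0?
Yes. The characteristic through (-2.4, 3.696) passes through x = -11.355408.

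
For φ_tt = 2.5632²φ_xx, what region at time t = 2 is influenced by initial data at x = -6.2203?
Domain of influence: [-11.3467, -1.0939]. Data at x = -6.2203 spreads outward at speed 2.5632.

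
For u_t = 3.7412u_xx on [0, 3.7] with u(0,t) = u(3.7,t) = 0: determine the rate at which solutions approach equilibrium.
Eigenvalues: λₙ = 3.7412n²π²/3.7².
First three modes:
  n=1: λ₁ = 3.7412π²/3.7² ≈ 2.697
  n=2: λ₂ = 14.9648π²/3.7² ≈ 10.789 (4× faster decay)
  n=3: λ₃ = 33.6708π²/3.7² ≈ 24.274 (9× faster decay)
As t → ∞, higher modes decay exponentially faster. The n=1 mode dominates: u ~ c₁ sin(πx/3.7) e^{-λ₁t}.
Decay rate: λ₁ = 3.7412π²/3.7² ≈ 2.697.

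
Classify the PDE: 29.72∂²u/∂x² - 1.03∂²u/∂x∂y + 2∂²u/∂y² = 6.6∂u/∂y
Rewriting in standard form: 29.72∂²u/∂x² - 1.03∂²u/∂x∂y + 2∂²u/∂y² - 6.6∂u/∂y = 0. A = 29.72, B = -1.03, C = 2. Discriminant B² - 4AC = -236.6991. Since -236.6991 < 0, elliptic.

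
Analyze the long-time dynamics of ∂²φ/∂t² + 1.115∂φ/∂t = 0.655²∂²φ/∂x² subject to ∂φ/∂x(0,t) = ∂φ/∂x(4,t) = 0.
Long-time behavior: φ → constant (steady state). Damping (γ=1.115) dissipates the nonconstant modes; with Neumann BCs the spatial average obeys M''+γM'=0 and tends to a finite limit.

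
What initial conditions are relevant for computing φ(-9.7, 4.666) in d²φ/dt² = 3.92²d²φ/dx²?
Domain of dependence: [-27.99072, 8.59072]. Signals travel at speed 3.92, so data within |x - -9.7| ≤ 3.92·4.666 = 18.29072 can reach the point.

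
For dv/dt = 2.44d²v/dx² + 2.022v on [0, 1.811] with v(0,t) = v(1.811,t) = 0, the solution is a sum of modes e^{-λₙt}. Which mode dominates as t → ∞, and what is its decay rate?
Eigenvalues: λₙ = 2.44n²π²/1.811² - 2.022.
First three modes:
  n=1: λ₁ = 2.44π²/1.811² - 2.022 ≈ 5.321
  n=2: λ₂ = 9.76π²/1.811² - 2.022 ≈ 27.349
  n=3: λ₃ = 21.96π²/1.811² - 2.022 ≈ 64.062
Since 2.44π²/1.811² ≈ 7.343 > 2.022, all λₙ > 0.
The n=1 mode decays slowest → dominates as t → ∞.
Asymptotic: v ~ c₁ sin(πx/1.811) e^{-λ₁t} with decay rate λ₁ ≈ 5.321.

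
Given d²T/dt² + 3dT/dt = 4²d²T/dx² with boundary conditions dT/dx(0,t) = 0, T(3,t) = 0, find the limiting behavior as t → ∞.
T → 0. Damping (γ=3) dissipates energy; oscillations decay exponentially.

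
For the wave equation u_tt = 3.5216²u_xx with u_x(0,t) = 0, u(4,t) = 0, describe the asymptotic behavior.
u oscillates (no decay). Energy is conserved; the solution oscillates indefinitely as standing waves.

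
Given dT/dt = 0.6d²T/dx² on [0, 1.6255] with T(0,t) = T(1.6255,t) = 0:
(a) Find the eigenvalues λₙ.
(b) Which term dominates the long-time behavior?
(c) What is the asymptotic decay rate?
Eigenvalues: λₙ = 0.6n²π²/1.6255².
First three modes:
  n=1: λ₁ = 0.6π²/1.6255² ≈ 2.241
  n=2: λ₂ = 2.4π²/1.6255² ≈ 8.965 (4× faster decay)
  n=3: λ₃ = 5.4π²/1.6255² ≈ 20.171 (9× faster decay)
As t → ∞, higher modes decay exponentially faster. The n=1 mode dominates: T ~ c₁ sin(πx/1.6255) e^{-λ₁t}.
Decay rate: λ₁ = 0.6π²/1.6255² ≈ 2.241.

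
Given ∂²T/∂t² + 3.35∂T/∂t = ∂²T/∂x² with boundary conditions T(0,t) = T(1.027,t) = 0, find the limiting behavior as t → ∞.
T → 0. Damping (γ=3.35) dissipates energy; oscillations decay exponentially.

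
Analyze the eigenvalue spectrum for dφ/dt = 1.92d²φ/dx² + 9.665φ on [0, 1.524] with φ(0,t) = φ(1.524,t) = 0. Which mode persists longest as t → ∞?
Eigenvalues: λₙ = 1.92n²π²/1.524² - 9.665.
First three modes:
  n=1: λ₁ = 1.92π²/1.524² - 9.665 ≈ -1.506
  n=2: λ₂ = 7.68π²/1.524² - 9.665 ≈ 22.971
  n=3: λ₃ = 17.28π²/1.524² - 9.665 ≈ 63.765
Since 1.92π²/1.524² ≈ 8.159 < 9.665, λ₁ < 0.
The n=1 mode grows fastest (−λₙ is largest for n=1) → dominates.
Asymptotic: φ ~ c₁ sin(πx/1.524) e^{1.506t} (exponential growth at rate −λ₁ ≈ 1.506).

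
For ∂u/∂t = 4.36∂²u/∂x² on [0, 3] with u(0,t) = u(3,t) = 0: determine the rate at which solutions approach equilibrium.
Eigenvalues: λₙ = 4.36n²π²/3².
First three modes:
  n=1: λ₁ = 4.36π²/3² ≈ 4.781
  n=2: λ₂ = 17.44π²/3² ≈ 19.125 (4× faster decay)
  n=3: λ₃ = 39.24π²/3² ≈ 43.031 (9× faster decay)
As t → ∞, higher modes decay exponentially faster. The n=1 mode dominates: u ~ c₁ sin(πx/3) e^{-λ₁t}.
Decay rate: λ₁ = 4.36π²/3² ≈ 4.781.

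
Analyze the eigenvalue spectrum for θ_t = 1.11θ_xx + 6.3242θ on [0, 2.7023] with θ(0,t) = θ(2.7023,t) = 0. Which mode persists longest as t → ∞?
Eigenvalues: λₙ = 1.11n²π²/2.7023² - 6.3242.
First three modes:
  n=1: λ₁ = 1.11π²/2.7023² - 6.3242 ≈ -4.824
  n=2: λ₂ = 4.44π²/2.7023² - 6.3242 ≈ -0.323
  n=3: λ₃ = 9.99π²/2.7023² - 6.3242 ≈ 7.178
Since 1.11π²/2.7023² ≈ 1.5 < 6.3242, λ₁ < 0.
The n=1 mode grows fastest (−λₙ is largest for n=1) → dominates.
Asymptotic: θ ~ c₁ sin(πx/2.7023) e^{4.824t} (exponential growth at rate −λ₁ ≈ 4.824).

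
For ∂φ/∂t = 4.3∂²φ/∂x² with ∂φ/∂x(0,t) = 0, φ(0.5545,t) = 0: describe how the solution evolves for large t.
φ → 0. Heat escapes through the Dirichlet boundary.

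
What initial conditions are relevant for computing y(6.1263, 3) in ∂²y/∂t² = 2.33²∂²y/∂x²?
Domain of dependence: [-0.8637, 13.1163]. Signals travel at speed 2.33, so data within |x - 6.1263| ≤ 2.33·3 = 6.99 can reach the point.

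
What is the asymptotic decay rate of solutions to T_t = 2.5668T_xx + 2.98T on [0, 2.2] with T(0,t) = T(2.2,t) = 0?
Eigenvalues: λₙ = 2.5668n²π²/2.2² - 2.98.
First three modes:
  n=1: λ₁ = 2.5668π²/2.2² - 2.98 ≈ 2.254
  n=2: λ₂ = 10.2672π²/2.2² - 2.98 ≈ 17.957
  n=3: λ₃ = 23.1012π²/2.2² - 2.98 ≈ 44.127
Since 2.5668π²/2.2² ≈ 5.234 > 2.98, all λₙ > 0.
The n=1 mode decays slowest → dominates as t → ∞.
Asymptotic: T ~ c₁ sin(πx/2.2) e^{-λ₁t} with decay rate λ₁ ≈ 2.254.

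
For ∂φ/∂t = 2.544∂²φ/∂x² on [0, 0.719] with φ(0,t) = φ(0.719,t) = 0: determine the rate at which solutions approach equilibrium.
Eigenvalues: λₙ = 2.544n²π²/0.719².
First three modes:
  n=1: λ₁ = 2.544π²/0.719² ≈ 48.569
  n=2: λ₂ = 10.176π²/0.719² ≈ 194.276 (4× faster decay)
  n=3: λ₃ = 22.896π²/0.719² ≈ 437.121 (9× faster decay)
As t → ∞, higher modes decay exponentially faster. The n=1 mode dominates: φ ~ c₁ sin(πx/0.719) e^{-λ₁t}.
Decay rate: λ₁ = 2.544π²/0.719² ≈ 48.569.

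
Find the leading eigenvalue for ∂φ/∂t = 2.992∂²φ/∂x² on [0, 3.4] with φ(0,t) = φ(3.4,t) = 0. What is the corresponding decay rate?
Eigenvalues: λₙ = 2.992n²π²/3.4².
First three modes:
  n=1: λ₁ = 2.992π²/3.4² ≈ 2.554
  n=2: λ₂ = 11.968π²/3.4² ≈ 10.218 (4× faster decay)
  n=3: λ₃ = 26.928π²/3.4² ≈ 22.99 (9× faster decay)
As t → ∞, higher modes decay exponentially faster. The n=1 mode dominates: φ ~ c₁ sin(πx/3.4) e^{-λ₁t}.
Decay rate: λ₁ = 2.992π²/3.4² ≈ 2.554.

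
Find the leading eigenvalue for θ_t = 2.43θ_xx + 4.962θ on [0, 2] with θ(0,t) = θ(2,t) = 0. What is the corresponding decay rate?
Eigenvalues: λₙ = 2.43n²π²/2² - 4.962.
First three modes:
  n=1: λ₁ = 2.43π²/2² - 4.962 ≈ 1.034
  n=2: λ₂ = 9.72π²/2² - 4.962 ≈ 19.021
  n=3: λ₃ = 21.87π²/2² - 4.962 ≈ 49
Since 2.43π²/2² ≈ 5.996 > 4.962, all λₙ > 0.
The n=1 mode decays slowest → dominates as t → ∞.
Asymptotic: θ ~ c₁ sin(πx/2) e^{-λ₁t} with decay rate λ₁ ≈ 1.034.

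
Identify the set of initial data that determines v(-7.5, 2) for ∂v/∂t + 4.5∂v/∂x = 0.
A single point: x = -16.5. The characteristic through (-7.5, 2) is x - 4.5t = const, so x = -7.5 - 4.5·2 = -16.5.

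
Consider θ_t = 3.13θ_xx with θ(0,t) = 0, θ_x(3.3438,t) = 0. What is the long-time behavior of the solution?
As t → ∞, θ → 0. Heat escapes through the Dirichlet boundary.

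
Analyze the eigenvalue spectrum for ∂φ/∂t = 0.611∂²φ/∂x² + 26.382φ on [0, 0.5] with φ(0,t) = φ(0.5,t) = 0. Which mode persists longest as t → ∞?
Eigenvalues: λₙ = 0.611n²π²/0.5² - 26.382.
First three modes:
  n=1: λ₁ = 0.611π²/0.5² - 26.382 ≈ -2.261
  n=2: λ₂ = 2.444π²/0.5² - 26.382 ≈ 70.103
  n=3: λ₃ = 5.499π²/0.5² - 26.382 ≈ 190.71
Since 0.611π²/0.5² ≈ 24.121 < 26.382, λ₁ < 0.
The n=1 mode grows fastest (−λₙ is largest for n=1) → dominates.
Asymptotic: φ ~ c₁ sin(πx/0.5) e^{2.261t} (exponential growth at rate −λ₁ ≈ 2.261).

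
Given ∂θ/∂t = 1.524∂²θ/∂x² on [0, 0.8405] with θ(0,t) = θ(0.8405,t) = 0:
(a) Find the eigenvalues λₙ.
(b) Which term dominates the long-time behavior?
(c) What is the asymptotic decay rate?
Eigenvalues: λₙ = 1.524n²π²/0.8405².
First three modes:
  n=1: λ₁ = 1.524π²/0.8405² ≈ 21.292
  n=2: λ₂ = 6.096π²/0.8405² ≈ 85.167 (4× faster decay)
  n=3: λ₃ = 13.716π²/0.8405² ≈ 191.625 (9× faster decay)
As t → ∞, higher modes decay exponentially faster. The n=1 mode dominates: θ ~ c₁ sin(πx/0.8405) e^{-λ₁t}.
Decay rate: λ₁ = 1.524π²/0.8405² ≈ 21.292.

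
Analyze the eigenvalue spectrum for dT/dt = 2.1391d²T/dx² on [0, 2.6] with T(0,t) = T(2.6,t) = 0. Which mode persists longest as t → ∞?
Eigenvalues: λₙ = 2.1391n²π²/2.6².
First three modes:
  n=1: λ₁ = 2.1391π²/2.6² ≈ 3.123
  n=2: λ₂ = 8.5564π²/2.6² ≈ 12.492 (4× faster decay)
  n=3: λ₃ = 19.2519π²/2.6² ≈ 28.108 (9× faster decay)
As t → ∞, higher modes decay exponentially faster. The n=1 mode dominates: T ~ c₁ sin(πx/2.6) e^{-λ₁t}.
Decay rate: λ₁ = 2.1391π²/2.6² ≈ 3.123.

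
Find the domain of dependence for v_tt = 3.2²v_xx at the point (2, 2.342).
Domain of dependence: [-5.4944, 9.4944]. Signals travel at speed 3.2, so data within |x - 2| ≤ 3.2·2.342 = 7.4944 can reach the point.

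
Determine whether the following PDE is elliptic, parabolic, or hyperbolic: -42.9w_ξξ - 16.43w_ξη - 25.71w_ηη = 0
Coefficients: A = -42.9, B = -16.43, C = -25.71. B² - 4AC = -4141.8911, which is negative, so the equation is elliptic.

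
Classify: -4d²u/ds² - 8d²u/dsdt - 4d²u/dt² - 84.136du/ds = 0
Parabolic (discriminant = 0).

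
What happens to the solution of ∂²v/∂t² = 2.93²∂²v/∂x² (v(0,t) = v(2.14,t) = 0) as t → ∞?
v oscillates (no decay). Energy is conserved; the solution oscillates indefinitely as standing waves.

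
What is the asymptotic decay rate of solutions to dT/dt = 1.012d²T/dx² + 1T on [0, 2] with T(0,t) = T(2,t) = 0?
Eigenvalues: λₙ = 1.012n²π²/2² - 1.
First three modes:
  n=1: λ₁ = 1.012π²/2² - 1 ≈ 1.497
  n=2: λ₂ = 4.048π²/2² - 1 ≈ 8.988
  n=3: λ₃ = 9.108π²/2² - 1 ≈ 21.473
Since 1.012π²/2² ≈ 2.497 > 1, all λₙ > 0.
The n=1 mode decays slowest → dominates as t → ∞.
Asymptotic: T ~ c₁ sin(πx/2) e^{-λ₁t} with decay rate λ₁ ≈ 1.497.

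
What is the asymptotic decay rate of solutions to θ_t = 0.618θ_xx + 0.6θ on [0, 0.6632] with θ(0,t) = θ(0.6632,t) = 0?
Eigenvalues: λₙ = 0.618n²π²/0.6632² - 0.6.
First three modes:
  n=1: λ₁ = 0.618π²/0.6632² - 0.6 ≈ 13.268
  n=2: λ₂ = 2.472π²/0.6632² - 0.6 ≈ 54.87
  n=3: λ₃ = 5.562π²/0.6632² - 0.6 ≈ 124.208
Since 0.618π²/0.6632² ≈ 13.868 > 0.6, all λₙ > 0.
The n=1 mode decays slowest → dominates as t → ∞.
Asymptotic: θ ~ c₁ sin(πx/0.6632) e^{-λ₁t} with decay rate λ₁ ≈ 13.268.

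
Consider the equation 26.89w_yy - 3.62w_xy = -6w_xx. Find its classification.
Rewriting in standard form: 6w_xx - 3.62w_xy + 26.89w_yy = 0. Elliptic. (A = 6, B = -3.62, C = 26.89 gives B² - 4AC = -632.2556.)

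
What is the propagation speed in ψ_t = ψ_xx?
Infinite. The heat equation is parabolic, not hyperbolic, so disturbances propagate instantly.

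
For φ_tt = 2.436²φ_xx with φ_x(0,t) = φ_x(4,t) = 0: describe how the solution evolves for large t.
φ oscillates about a mean that drifts linearly in t (generically unbounded; no decay). There is no damping, so the nonconstant modes persist as standing waves (energy conserved, no decay). But with Neumann conditions at both ends the constant mode has eigenvalue 0: the spatial mean M(t) of φ satisfies M'' = 0, so M(t) = M(0) + M'(0)·t. Unless the initial velocity has zero mean (∫φ_t(x,0)dx = 0), the solution grows linearly in t (unbounded, though not exponentially); if it does have zero mean, the solution stays bounded and simply oscillates.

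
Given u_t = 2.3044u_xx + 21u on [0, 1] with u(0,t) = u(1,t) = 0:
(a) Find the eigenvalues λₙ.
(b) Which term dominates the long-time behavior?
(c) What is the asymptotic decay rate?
Eigenvalues: λₙ = 2.3044n²π²/1² - 21.
First three modes:
  n=1: λ₁ = 2.3044π² - 21 ≈ 1.744
  n=2: λ₂ = 9.2176π² - 21 ≈ 69.974
  n=3: λ₃ = 20.7396π² - 21 ≈ 183.692
Since 2.3044π² ≈ 22.744 > 21, all λₙ > 0.
The n=1 mode decays slowest → dominates as t → ∞.
Asymptotic: u ~ c₁ sin(πx/1) e^{-λ₁t} with decay rate λ₁ ≈ 1.744.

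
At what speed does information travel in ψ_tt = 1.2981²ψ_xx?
Speed = 1.2981. Information travels along characteristics x = x₀ ± 1.2981t.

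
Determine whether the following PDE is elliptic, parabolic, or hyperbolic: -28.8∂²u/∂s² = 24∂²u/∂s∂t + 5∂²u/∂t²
Rewriting in standard form: -28.8∂²u/∂s² - 24∂²u/∂s∂t - 5∂²u/∂t² = 0. Coefficients: A = -28.8, B = -24, C = -5. B² - 4AC = 0, which is zero, so the equation is parabolic.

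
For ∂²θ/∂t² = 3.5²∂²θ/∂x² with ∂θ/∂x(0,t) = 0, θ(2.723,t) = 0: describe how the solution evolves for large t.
θ oscillates (no decay). Energy is conserved; the solution oscillates indefinitely as standing waves.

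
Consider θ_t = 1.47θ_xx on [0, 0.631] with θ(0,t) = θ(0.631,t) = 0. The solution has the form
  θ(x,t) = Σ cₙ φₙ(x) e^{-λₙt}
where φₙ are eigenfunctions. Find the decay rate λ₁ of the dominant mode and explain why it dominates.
Eigenvalues: λₙ = 1.47n²π²/0.631².
First three modes:
  n=1: λ₁ = 1.47π²/0.631² ≈ 36.438
  n=2: λ₂ = 5.88π²/0.631² ≈ 145.753 (4× faster decay)
  n=3: λ₃ = 13.23π²/0.631² ≈ 327.945 (9× faster decay)
As t → ∞, higher modes decay exponentially faster. The n=1 mode dominates: θ ~ c₁ sin(πx/0.631) e^{-λ₁t}.
Decay rate: λ₁ = 1.47π²/0.631² ≈ 36.438.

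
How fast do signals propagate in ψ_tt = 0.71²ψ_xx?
Speed = 0.71. Information travels along characteristics x = x₀ ± 0.71t.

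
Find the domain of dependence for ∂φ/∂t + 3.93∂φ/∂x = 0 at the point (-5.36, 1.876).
A single point: x = -12.73268. The characteristic through (-5.36, 1.876) is x - 3.93t = const, so x = -5.36 - 3.93·1.876 = -12.73268.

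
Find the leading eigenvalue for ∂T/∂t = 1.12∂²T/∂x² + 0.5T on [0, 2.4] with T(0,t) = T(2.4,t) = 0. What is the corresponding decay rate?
Eigenvalues: λₙ = 1.12n²π²/2.4² - 0.5.
First three modes:
  n=1: λ₁ = 1.12π²/2.4² - 0.5 ≈ 1.419
  n=2: λ₂ = 4.48π²/2.4² - 0.5 ≈ 7.176
  n=3: λ₃ = 10.08π²/2.4² - 0.5 ≈ 16.772
Since 1.12π²/2.4² ≈ 1.919 > 0.5, all λₙ > 0.
The n=1 mode decays slowest → dominates as t → ∞.
Asymptotic: T ~ c₁ sin(πx/2.4) e^{-λ₁t} with decay rate λ₁ ≈ 1.419.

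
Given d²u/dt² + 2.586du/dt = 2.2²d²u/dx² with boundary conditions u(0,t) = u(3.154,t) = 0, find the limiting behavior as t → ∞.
u → 0. Damping (γ=2.586) dissipates energy; oscillations decay exponentially.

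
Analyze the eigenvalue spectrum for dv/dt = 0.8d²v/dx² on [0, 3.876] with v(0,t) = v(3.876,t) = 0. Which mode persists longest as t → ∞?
Eigenvalues: λₙ = 0.8n²π²/3.876².
First three modes:
  n=1: λ₁ = 0.8π²/3.876² ≈ 0.526
  n=2: λ₂ = 3.2π²/3.876² ≈ 2.102 (4× faster decay)
  n=3: λ₃ = 7.2π²/3.876² ≈ 4.73 (9× faster decay)
As t → ∞, higher modes decay exponentially faster. The n=1 mode dominates: v ~ c₁ sin(πx/3.876) e^{-λ₁t}.
Decay rate: λ₁ = 0.8π²/3.876² ≈ 0.526.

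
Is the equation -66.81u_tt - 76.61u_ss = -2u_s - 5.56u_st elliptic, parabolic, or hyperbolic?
Rewriting in standard form: -76.61u_ss + 5.56u_st - 66.81u_tt + 2u_s = 0. Computing B² - 4AC with A = -76.61, B = 5.56, C = -66.81: discriminant = -20442.3428 (negative). Answer: elliptic.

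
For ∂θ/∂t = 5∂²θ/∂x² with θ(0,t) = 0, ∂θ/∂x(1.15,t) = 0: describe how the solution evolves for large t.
θ → 0. Heat escapes through the Dirichlet boundary.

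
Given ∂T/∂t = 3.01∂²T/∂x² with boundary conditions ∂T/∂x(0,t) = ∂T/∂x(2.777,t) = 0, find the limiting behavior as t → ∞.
T → constant (steady state). Heat is conserved (no flux at boundaries); solution approaches the spatial average.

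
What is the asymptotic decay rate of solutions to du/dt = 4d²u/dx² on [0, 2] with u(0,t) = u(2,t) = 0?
Eigenvalues: λₙ = 4n²π²/2².
First three modes:
  n=1: λ₁ = 4π²/2² ≈ 9.87
  n=2: λ₂ = 16π²/2² ≈ 39.478 (4× faster decay)
  n=3: λ₃ = 36π²/2² ≈ 88.826 (9× faster decay)
As t → ∞, higher modes decay exponentially faster. The n=1 mode dominates: u ~ c₁ sin(πx/2) e^{-λ₁t}.
Decay rate: λ₁ = 4π²/2² ≈ 9.87.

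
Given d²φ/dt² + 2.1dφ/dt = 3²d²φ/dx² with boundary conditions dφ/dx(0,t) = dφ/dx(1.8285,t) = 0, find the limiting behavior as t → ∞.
φ → constant (steady state). Damping (γ=2.1) dissipates the nonconstant modes; with Neumann BCs the spatial average obeys M''+γM'=0 and tends to a finite limit.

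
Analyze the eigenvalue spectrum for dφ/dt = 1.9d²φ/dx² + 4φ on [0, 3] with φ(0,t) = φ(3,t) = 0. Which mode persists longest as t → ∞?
Eigenvalues: λₙ = 1.9n²π²/3² - 4.
First three modes:
  n=1: λ₁ = 1.9π²/3² - 4 ≈ -1.916
  n=2: λ₂ = 7.6π²/3² - 4 ≈ 4.334
  n=3: λ₃ = 17.1π²/3² - 4 ≈ 14.752
Since 1.9π²/3² ≈ 2.084 < 4, λ₁ < 0.
The n=1 mode grows fastest (−λₙ is largest for n=1) → dominates.
Asymptotic: φ ~ c₁ sin(πx/3) e^{1.916t} (exponential growth at rate −λ₁ ≈ 1.916).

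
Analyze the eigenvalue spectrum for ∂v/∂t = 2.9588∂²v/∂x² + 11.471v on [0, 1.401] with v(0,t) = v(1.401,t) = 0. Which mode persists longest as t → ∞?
Eigenvalues: λₙ = 2.9588n²π²/1.401² - 11.471.
First three modes:
  n=1: λ₁ = 2.9588π²/1.401² - 11.471 ≈ 3.407
  n=2: λ₂ = 11.8352π²/1.401² - 11.471 ≈ 48.04
  n=3: λ₃ = 26.6292π²/1.401² - 11.471 ≈ 122.429
Since 2.9588π²/1.401² ≈ 14.878 > 11.471, all λₙ > 0.
The n=1 mode decays slowest → dominates as t → ∞.
Asymptotic: v ~ c₁ sin(πx/1.401) e^{-λ₁t} with decay rate λ₁ ≈ 3.407.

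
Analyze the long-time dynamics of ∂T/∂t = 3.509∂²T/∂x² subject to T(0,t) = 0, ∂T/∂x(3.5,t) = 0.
Long-time behavior: T → 0. Heat escapes through the Dirichlet boundary.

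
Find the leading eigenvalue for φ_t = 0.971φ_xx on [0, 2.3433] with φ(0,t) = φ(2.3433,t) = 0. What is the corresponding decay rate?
Eigenvalues: λₙ = 0.971n²π²/2.3433².
First three modes:
  n=1: λ₁ = 0.971π²/2.3433² ≈ 1.745
  n=2: λ₂ = 3.884π²/2.3433² ≈ 6.981 (4× faster decay)
  n=3: λ₃ = 8.739π²/2.3433² ≈ 15.707 (9× faster decay)
As t → ∞, higher modes decay exponentially faster. The n=1 mode dominates: φ ~ c₁ sin(πx/2.3433) e^{-λ₁t}.
Decay rate: λ₁ = 0.971π²/2.3433² ≈ 1.745.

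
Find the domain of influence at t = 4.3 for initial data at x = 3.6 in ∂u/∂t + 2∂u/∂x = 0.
At x = 12.2. The characteristic carries data from (3.6, 0) to (12.2, 4.3).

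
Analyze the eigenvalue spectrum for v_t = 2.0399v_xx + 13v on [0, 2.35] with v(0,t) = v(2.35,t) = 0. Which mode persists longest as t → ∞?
Eigenvalues: λₙ = 2.0399n²π²/2.35² - 13.
First three modes:
  n=1: λ₁ = 2.0399π²/2.35² - 13 ≈ -9.354
  n=2: λ₂ = 8.1596π²/2.35² - 13 ≈ 1.583
  n=3: λ₃ = 18.3591π²/2.35² - 13 ≈ 19.811
Since 2.0399π²/2.35² ≈ 3.646 < 13, λ₁ < 0.
The n=1 mode grows fastest (−λₙ is largest for n=1) → dominates.
Asymptotic: v ~ c₁ sin(πx/2.35) e^{9.354t} (exponential growth at rate −λ₁ ≈ 9.354).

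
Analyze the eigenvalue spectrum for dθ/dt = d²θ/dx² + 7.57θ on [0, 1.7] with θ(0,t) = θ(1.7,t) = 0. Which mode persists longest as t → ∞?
Eigenvalues: λₙ = n²π²/1.7² - 7.57.
First three modes:
  n=1: λ₁ = π²/1.7² - 7.57 ≈ -4.155
  n=2: λ₂ = 4π²/1.7² - 7.57 ≈ 6.09
  n=3: λ₃ = 9π²/1.7² - 7.57 ≈ 23.166
Since π²/1.7² ≈ 3.415 < 7.57, λ₁ < 0.
The n=1 mode grows fastest (−λₙ is largest for n=1) → dominates.
Asymptotic: θ ~ c₁ sin(πx/1.7) e^{4.155t} (exponential growth at rate −λ₁ ≈ 4.155).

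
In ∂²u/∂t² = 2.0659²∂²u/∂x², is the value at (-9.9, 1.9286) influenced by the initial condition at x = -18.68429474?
No. The domain of dependence is [-13.88429474, -5.91570526], and -18.68429474 is outside this interval.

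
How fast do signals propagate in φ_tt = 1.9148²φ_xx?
Speed = 1.9148. Information travels along characteristics x = x₀ ± 1.9148t.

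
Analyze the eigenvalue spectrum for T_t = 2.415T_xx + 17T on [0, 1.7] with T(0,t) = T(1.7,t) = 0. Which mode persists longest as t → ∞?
Eigenvalues: λₙ = 2.415n²π²/1.7² - 17.
First three modes:
  n=1: λ₁ = 2.415π²/1.7² - 17 ≈ -8.753
  n=2: λ₂ = 9.66π²/1.7² - 17 ≈ 15.99
  n=3: λ₃ = 21.735π²/1.7² - 17 ≈ 57.227
Since 2.415π²/1.7² ≈ 8.247 < 17, λ₁ < 0.
The n=1 mode grows fastest (−λₙ is largest for n=1) → dominates.
Asymptotic: T ~ c₁ sin(πx/1.7) e^{8.753t} (exponential growth at rate −λ₁ ≈ 8.753).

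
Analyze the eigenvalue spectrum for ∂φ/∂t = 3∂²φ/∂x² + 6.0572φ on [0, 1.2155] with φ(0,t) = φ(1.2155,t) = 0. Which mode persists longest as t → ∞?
Eigenvalues: λₙ = 3n²π²/1.2155² - 6.0572.
First three modes:
  n=1: λ₁ = 3π²/1.2155² - 6.0572 ≈ 13.983
  n=2: λ₂ = 12π²/1.2155² - 6.0572 ≈ 74.105
  n=3: λ₃ = 27π²/1.2155² - 6.0572 ≈ 174.308
Since 3π²/1.2155² ≈ 20.041 > 6.0572, all λₙ > 0.
The n=1 mode decays slowest → dominates as t → ∞.
Asymptotic: φ ~ c₁ sin(πx/1.2155) e^{-λ₁t} with decay rate λ₁ ≈ 13.983.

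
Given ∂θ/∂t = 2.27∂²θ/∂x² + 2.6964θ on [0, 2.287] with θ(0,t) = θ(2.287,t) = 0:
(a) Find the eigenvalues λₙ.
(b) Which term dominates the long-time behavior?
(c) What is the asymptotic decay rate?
Eigenvalues: λₙ = 2.27n²π²/2.287² - 2.6964.
First three modes:
  n=1: λ₁ = 2.27π²/2.287² - 2.6964 ≈ 1.587
  n=2: λ₂ = 9.08π²/2.287² - 2.6964 ≈ 14.437
  n=3: λ₃ = 20.43π²/2.287² - 2.6964 ≈ 35.855
Since 2.27π²/2.287² ≈ 4.283 > 2.6964, all λₙ > 0.
The n=1 mode decays slowest → dominates as t → ∞.
Asymptotic: θ ~ c₁ sin(πx/2.287) e^{-λ₁t} with decay rate λ₁ ≈ 1.587.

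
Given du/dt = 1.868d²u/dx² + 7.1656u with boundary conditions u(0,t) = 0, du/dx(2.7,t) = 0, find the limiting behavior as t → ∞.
u grows unboundedly. Reaction dominates diffusion (r=7.1656 > κπ²/(4L²)≈0.63); solution grows exponentially.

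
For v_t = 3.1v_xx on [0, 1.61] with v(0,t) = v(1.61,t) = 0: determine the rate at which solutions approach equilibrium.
Eigenvalues: λₙ = 3.1n²π²/1.61².
First three modes:
  n=1: λ₁ = 3.1π²/1.61² ≈ 11.803
  n=2: λ₂ = 12.4π²/1.61² ≈ 47.214 (4× faster decay)
  n=3: λ₃ = 27.9π²/1.61² ≈ 106.231 (9× faster decay)
As t → ∞, higher modes decay exponentially faster. The n=1 mode dominates: v ~ c₁ sin(πx/1.61) e^{-λ₁t}.
Decay rate: λ₁ = 3.1π²/1.61² ≈ 11.803.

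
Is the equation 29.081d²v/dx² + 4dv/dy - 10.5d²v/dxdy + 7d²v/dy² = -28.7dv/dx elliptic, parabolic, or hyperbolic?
Rewriting in standard form: 29.081d²v/dx² - 10.5d²v/dxdy + 7d²v/dy² + 28.7dv/dx + 4dv/dy = 0. Computing B² - 4AC with A = 29.081, B = -10.5, C = 7: discriminant = -704.018 (negative). Answer: elliptic.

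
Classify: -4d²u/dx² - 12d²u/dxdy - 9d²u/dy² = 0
Parabolic (discriminant = 0).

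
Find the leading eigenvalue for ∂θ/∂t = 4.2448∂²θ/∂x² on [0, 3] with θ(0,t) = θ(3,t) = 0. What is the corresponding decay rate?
Eigenvalues: λₙ = 4.2448n²π²/3².
First three modes:
  n=1: λ₁ = 4.2448π²/3² ≈ 4.655
  n=2: λ₂ = 16.9792π²/3² ≈ 18.62 (4× faster decay)
  n=3: λ₃ = 38.2032π²/3² ≈ 41.894 (9× faster decay)
As t → ∞, higher modes decay exponentially faster. The n=1 mode dominates: θ ~ c₁ sin(πx/3) e^{-λ₁t}.
Decay rate: λ₁ = 4.2448π²/3² ≈ 4.655.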